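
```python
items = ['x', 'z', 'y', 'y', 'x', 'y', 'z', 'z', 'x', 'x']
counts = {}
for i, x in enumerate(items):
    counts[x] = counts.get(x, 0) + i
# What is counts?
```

Initial: counts = {}, items = ['x', 'z', 'y', 'y', 'x', 'y', 'z', 'z', 'x', 'x']
i=0, x='x': counts = {'x': 0}
i=1, x='z': counts = {'x': 0, 'z': 1}
i=2, x='y': counts = {'x': 0, 'z': 1, 'y': 2}
i=3, x='y': counts = {'x': 0, 'z': 1, 'y': 5}
i=4, x='x': counts = {'x': 4, 'z': 1, 'y': 5}
i=5, x='y': counts = {'x': 4, 'z': 1, 'y': 10}
i=6, x='z': counts = {'x': 4, 'z': 7, 'y': 10}
i=7, x='z': counts = {'x': 4, 'z': 14, 'y': 10}
i=8, x='x': counts = {'x': 12, 'z': 14, 'y': 10}
i=9, x='x': counts = {'x': 21, 'z': 14, 'y': 10}

{'x': 21, 'z': 14, 'y': 10}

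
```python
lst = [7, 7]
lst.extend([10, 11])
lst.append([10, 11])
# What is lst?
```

After line 1: lst = [7, 7]
After line 2 (extend unpacks [10, 11]): lst = [7, 7, 10, 11]
After line 3 (append adds [10, 11] as single element): lst = [7, 7, 10, 11, [10, 11]]

[7, 7, 10, 11, [10, 11]]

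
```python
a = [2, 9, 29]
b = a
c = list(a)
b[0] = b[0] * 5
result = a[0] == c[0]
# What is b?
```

After line 1: a = [2, 9, 29]
After line 2 (b = a, alias): a = [2, 9, 29], b = [2, 9, 29]
After line 3 (c = list(a) is a copy, new object): c = [2, 9, 29]
After line 4 (b[0] = 2 * 5 = 10; mutates shared a/b): a = b = [10, 9, 29], c = [2, 9, 29]
After line 5 (a[0] = 10, c[0] = 2; result = False)

[10, 9, 29]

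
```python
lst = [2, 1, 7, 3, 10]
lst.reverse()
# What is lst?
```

[10, 3, 7, 1, 2]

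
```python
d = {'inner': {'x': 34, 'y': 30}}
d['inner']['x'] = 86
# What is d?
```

After line 1: d = {'inner': {'x': 34, 'y': 30}}
After line 2 (inner x overwritten): d = {'inner': {'x': 86, 'y': 30}}

{'inner': {'x': 86, 'y': 30}}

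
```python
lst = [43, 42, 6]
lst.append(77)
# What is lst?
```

[43, 42, 6, 77]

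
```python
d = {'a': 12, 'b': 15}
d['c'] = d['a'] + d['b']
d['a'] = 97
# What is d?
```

After line 1: d = {'a': 12, 'b': 15}
After line 2 (d['c'] = 12 + 15): d = {'a': 12, 'b': 15, 'c': 27}
After line 3: d = {'a': 97, 'b': 15, 'c': 27}

{'a': 97, 'b': 15, 'c': 27}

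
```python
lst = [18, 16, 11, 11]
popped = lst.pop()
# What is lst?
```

[18, 16, 11]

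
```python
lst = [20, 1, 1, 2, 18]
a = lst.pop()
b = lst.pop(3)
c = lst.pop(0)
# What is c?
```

After line 1: lst = [20, 1, 1, 2, 18]
After line 2 (pop() -> a = 18): lst = [20, 1, 1, 2]
After line 3 (pop(3) -> b = 2): lst = [20, 1, 1]
After line 4 (pop(0) -> c = 20): lst = [1, 1]

20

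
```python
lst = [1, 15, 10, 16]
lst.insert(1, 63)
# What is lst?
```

[1, 63, 15, 10, 16]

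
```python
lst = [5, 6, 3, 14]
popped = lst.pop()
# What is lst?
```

[5, 6, 3]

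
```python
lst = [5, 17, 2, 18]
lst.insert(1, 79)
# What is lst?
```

[5, 79, 17, 2, 18]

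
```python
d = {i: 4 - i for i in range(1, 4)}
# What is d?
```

{1: 3, 2: 2, 3: 1}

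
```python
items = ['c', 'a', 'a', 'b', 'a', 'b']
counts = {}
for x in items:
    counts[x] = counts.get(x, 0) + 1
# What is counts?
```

Initial: counts = {}, items = ['c', 'a', 'a', 'b', 'a', 'b']
See 'c': counts = {'c': 1}
See 'a': counts = {'c': 1, 'a': 1}
See 'a': counts = {'c': 1, 'a': 2}
See 'b': counts = {'c': 1, 'a': 2, 'b': 1}
See 'a': counts = {'c': 1, 'a': 3, 'b': 1}
See 'b': counts = {'c': 1, 'a': 3, 'b': 2}

{'c': 1, 'a': 3, 'b': 2}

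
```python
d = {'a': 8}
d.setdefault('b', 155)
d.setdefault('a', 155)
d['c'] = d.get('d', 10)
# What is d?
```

After line 1: d = {'a': 8}
After line 2 (setdefault adds 'b'=155): d = {'a': 8, 'b': 155}
After line 3 (setdefault 'a' no-op, already exists): d = {'a': 8, 'b': 155}
After line 4 (get('d', 10) returns default since 'd' not in d): d = {'a': 8, 'b': 155, 'c': 10}

{'a': 8, 'b': 155, 'c': 10}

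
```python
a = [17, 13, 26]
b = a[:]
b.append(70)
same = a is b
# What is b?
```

After line 1: a = [17, 13, 26]
After line 2 (b = a[:] is a shallow copy, new object): a = [17, 13, 26], b = [17, 13, 26]
After line 3 (append only mutates b): a = [17, 13, 26], b = [17, 13, 26, 70]
After line 4 (same = a is b; different objects -> False): same = False

[17, 13, 26, 70]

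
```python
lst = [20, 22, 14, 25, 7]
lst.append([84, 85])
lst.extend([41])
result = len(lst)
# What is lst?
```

After line 1: lst = [20, 22, 14, 25, 7]
After line 2 (append adds [84, 85] as single element): lst = [20, 22, 14, 25, 7, [84, 85]]
After line 3 (extend unpacks [41], adds 41): lst = [20, 22, 14, 25, 7, [84, 85], 41]
After line 4: result = len(lst) = 7

[20, 22, 14, 25, 7, [84, 85], 41]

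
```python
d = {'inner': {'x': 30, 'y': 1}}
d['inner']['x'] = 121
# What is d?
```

After line 1: d = {'inner': {'x': 30, 'y': 1}}
After line 2 (inner x overwritten): d = {'inner': {'x': 121, 'y': 1}}

{'inner': {'x': 121, 'y': 1}}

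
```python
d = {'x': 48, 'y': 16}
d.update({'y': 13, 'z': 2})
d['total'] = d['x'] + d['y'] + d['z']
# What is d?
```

After line 1: d = {'x': 48, 'y': 16}
After line 2 (y overwritten, z added): d = {'x': 48, 'y': 13, 'z': 2}
After line 3 (total = 48 + 13 + 2 = 63): d = {'x': 48, 'y': 13, 'z': 2, 'total': 63}

{'x': 48, 'y': 13, 'z': 2, 'total': 63}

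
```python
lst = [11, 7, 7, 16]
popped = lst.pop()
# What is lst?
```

[11, 7, 7]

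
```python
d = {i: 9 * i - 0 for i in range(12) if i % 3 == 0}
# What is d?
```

{0: 0, 3: 27, 6: 54, 9: 81}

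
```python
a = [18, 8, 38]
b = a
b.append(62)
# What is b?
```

After line 1: a = [18, 8, 38]
After line 2 (b = a is an alias, same object): a = [18, 8, 38], b = [18, 8, 38]
After line 3 (b.append mutates the shared list): a = [18, 8, 38, 62], b = [18, 8, 38, 62]

[18, 8, 38, 62]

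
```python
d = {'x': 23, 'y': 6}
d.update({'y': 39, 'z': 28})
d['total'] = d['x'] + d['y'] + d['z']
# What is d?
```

After line 1: d = {'x': 23, 'y': 6}
After line 2 (y overwritten, z added): d = {'x': 23, 'y': 39, 'z': 28}
After line 3 (total = 23 + 39 + 28 = 90): d = {'x': 23, 'y': 39, 'z': 28, 'total': 90}

{'x': 23, 'y': 39, 'z': 28, 'total': 90}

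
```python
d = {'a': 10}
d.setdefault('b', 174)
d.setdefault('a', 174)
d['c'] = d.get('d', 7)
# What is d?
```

After line 1: d = {'a': 10}
After line 2 (setdefault adds 'b'=174): d = {'a': 10, 'b': 174}
After line 3 (setdefault 'a' no-op, already exists): d = {'a': 10, 'b': 174}
After line 4 (get('d', 7) returns default since 'd' not in d): d = {'a': 10, 'b': 174, 'c': 7}

{'a': 10, 'b': 174, 'c': 7}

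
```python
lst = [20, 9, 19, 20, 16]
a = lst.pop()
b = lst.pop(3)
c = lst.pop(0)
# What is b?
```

After line 1: lst = [20, 9, 19, 20, 16]
After line 2 (pop() -> a = 16): lst = [20, 9, 19, 20]
After line 3 (pop(3) -> b = 20): lst = [20, 9, 19]
After line 4 (pop(0) -> c = 20): lst = [9, 19]

20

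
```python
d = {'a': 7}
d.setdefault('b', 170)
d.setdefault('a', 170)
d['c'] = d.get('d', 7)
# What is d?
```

After line 1: d = {'a': 7}
After line 2 (setdefault adds 'b'=170): d = {'a': 7, 'b': 170}
After line 3 (setdefault 'a' no-op, already exists): d = {'a': 7, 'b': 170}
After line 4 (get('d', 7) returns default since 'd' not in d): d = {'a': 7, 'b': 170, 'c': 7}

{'a': 7, 'b': 170, 'c': 7}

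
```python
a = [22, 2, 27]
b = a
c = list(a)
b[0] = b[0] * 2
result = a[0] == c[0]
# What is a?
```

After line 1: a = [22, 2, 27]
After line 2 (b = a, alias): a = [22, 2, 27], b = [22, 2, 27]
After line 3 (c = list(a) is a copy, new object): c = [22, 2, 27]
After line 4 (b[0] = 22 * 2 = 44; mutates shared a/b): a = b = [44, 2, 27], c = [22, 2, 27]
After line 5 (a[0] = 44, c[0] = 22; result = False)

[44, 2, 27]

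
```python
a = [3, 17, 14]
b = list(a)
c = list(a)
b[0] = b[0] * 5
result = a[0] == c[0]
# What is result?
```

After line 1: a = [3, 17, 14]
After line 2 (b = list(a), copy): a = [3, 17, 14], b = [3, 17, 14]
After line 3 (c = list(a) is a copy, new object): c = [3, 17, 14]
After line 4 (b[0] = 3 * 5 = 15; only b mutates (copy)): a = [3, 17, 14], b = [15, 17, 14], c = [3, 17, 14]
After line 5 (a[0] = 3, c[0] = 3; result = True)

True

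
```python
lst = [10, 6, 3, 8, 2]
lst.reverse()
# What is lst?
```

[2, 8, 3, 6, 10]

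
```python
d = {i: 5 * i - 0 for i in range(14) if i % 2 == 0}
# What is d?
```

{0: 0, 2: 10, 4: 20, 6: 30, 8: 40, 10: 50, 12: 60}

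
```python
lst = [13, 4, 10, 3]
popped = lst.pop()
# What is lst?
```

[13, 4, 10]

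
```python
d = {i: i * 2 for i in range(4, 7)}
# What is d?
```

{4: 8, 5: 10, 6: 12}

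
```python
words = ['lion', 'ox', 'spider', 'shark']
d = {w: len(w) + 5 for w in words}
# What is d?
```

{'lion': 9, 'ox': 7, 'spider': 11, 'shark': 10}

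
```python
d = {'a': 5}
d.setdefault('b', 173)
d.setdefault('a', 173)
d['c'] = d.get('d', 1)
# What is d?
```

After line 1: d = {'a': 5}
After line 2 (setdefault adds 'b'=173): d = {'a': 5, 'b': 173}
After line 3 (setdefault 'a' no-op, already exists): d = {'a': 5, 'b': 173}
After line 4 (get('d', 1) returns default since 'd' not in d): d = {'a': 5, 'b': 173, 'c': 1}

{'a': 5, 'b': 173, 'c': 1}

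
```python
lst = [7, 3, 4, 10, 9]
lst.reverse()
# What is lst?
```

[9, 10, 4, 3, 7]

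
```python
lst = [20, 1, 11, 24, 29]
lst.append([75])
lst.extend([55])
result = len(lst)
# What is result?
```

After line 1: lst = [20, 1, 11, 24, 29]
After line 2 (append adds [75] as single element): lst = [20, 1, 11, 24, 29, [75]]
After line 3 (extend unpacks [55], adds 55): lst = [20, 1, 11, 24, 29, [75], 55]
After line 4: result = len(lst) = 7

7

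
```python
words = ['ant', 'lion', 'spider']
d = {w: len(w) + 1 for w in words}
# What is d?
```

{'ant': 4, 'lion': 5, 'spider': 7}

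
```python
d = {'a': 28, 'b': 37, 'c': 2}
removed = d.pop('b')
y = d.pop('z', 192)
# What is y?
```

After line 1: d = {'a': 28, 'b': 37, 'c': 2}
After line 2 (pop 'b' returns 37): d = {'a': 28, 'c': 2}, removed = 37
After line 3 (pop 'z' missing, returns default 192): d = {'a': 28, 'c': 2}, y = 192

192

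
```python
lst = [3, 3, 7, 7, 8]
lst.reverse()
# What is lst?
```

[8, 7, 7, 3, 3]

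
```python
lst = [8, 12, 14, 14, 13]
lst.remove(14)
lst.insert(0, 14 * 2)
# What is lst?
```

After line 1: lst = [8, 12, 14, 14, 13]
After line 2 (remove first 14): lst = [8, 12, 14, 13]
After line 3 (insert 28 at index 0): lst = [28, 8, 12, 14, 13]

[28, 8, 12, 14, 13]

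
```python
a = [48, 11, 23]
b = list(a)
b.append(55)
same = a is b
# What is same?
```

After line 1: a = [48, 11, 23]
After line 2 (b = list(a) is a shallow copy, new object): a = [48, 11, 23], b = [48, 11, 23]
After line 3 (append only mutates b): a = [48, 11, 23], b = [48, 11, 23, 55]
After line 4 (same = a is b; different objects -> False): same = False

False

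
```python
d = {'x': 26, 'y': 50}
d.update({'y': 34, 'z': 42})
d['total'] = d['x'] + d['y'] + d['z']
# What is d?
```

After line 1: d = {'x': 26, 'y': 50}
After line 2 (y overwritten, z added): d = {'x': 26, 'y': 34, 'z': 42}
After line 3 (total = 26 + 34 + 42 = 102): d = {'x': 26, 'y': 34, 'z': 42, 'total': 102}

{'x': 26, 'y': 34, 'z': 42, 'total': 102}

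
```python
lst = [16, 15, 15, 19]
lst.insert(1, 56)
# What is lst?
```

[16, 56, 15, 15, 19]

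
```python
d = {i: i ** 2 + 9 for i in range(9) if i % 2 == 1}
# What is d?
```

{1: 10, 3: 18, 5: 34, 7: 58}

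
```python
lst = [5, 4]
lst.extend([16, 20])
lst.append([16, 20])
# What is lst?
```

After line 1: lst = [5, 4]
After line 2 (extend unpacks [16, 20]): lst = [5, 4, 16, 20]
After line 3 (append adds [16, 20] as single element): lst = [5, 4, 16, 20, [16, 20]]

[5, 4, 16, 20, [16, 20]]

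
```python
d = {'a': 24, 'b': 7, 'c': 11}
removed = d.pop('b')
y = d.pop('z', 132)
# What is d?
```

After line 1: d = {'a': 24, 'b': 7, 'c': 11}
After line 2 (pop 'b' returns 7): d = {'a': 24, 'c': 11}, removed = 7
After line 3 (pop 'z' missing, returns default 132): d = {'a': 24, 'c': 11}, y = 132

{'a': 24, 'c': 11}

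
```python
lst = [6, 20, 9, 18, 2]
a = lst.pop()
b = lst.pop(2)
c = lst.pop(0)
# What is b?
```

After line 1: lst = [6, 20, 9, 18, 2]
After line 2 (pop() -> a = 2): lst = [6, 20, 9, 18]
After line 3 (pop(2) -> b = 9): lst = [6, 20, 18]
After line 4 (pop(0) -> c = 6): lst = [20, 18]

9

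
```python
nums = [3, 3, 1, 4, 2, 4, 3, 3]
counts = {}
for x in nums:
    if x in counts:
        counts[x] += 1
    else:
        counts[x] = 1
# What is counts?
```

Initial: counts = {}, nums = [3, 3, 1, 4, 2, 4, 3, 3]
See 3: counts = {3: 1}
See 3: counts = {3: 2}
See 1: counts = {3: 2, 1: 1}
See 4: counts = {3: 2, 1: 1, 4: 1}
See 2: counts = {3: 2, 1: 1, 4: 1, 2: 1}
See 4: counts = {3: 2, 1: 1, 4: 2, 2: 1}
See 3: counts = {3: 3, 1: 1, 4: 2, 2: 1}
See 3: counts = {3: 4, 1: 1, 4: 2, 2: 1}

{3: 4, 1: 1, 4: 2, 2: 1}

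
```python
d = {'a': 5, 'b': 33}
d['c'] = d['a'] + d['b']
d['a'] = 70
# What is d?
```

After line 1: d = {'a': 5, 'b': 33}
After line 2 (d['c'] = 5 + 33): d = {'a': 5, 'b': 33, 'c': 38}
After line 3: d = {'a': 70, 'b': 33, 'c': 38}

{'a': 70, 'b': 33, 'c': 38}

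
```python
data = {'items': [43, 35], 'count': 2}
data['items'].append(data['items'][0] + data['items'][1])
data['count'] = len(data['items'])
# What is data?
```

After line 1: data = {'items': [43, 35], 'count': 2}
After line 2 (append 43 + 35 = 78): data = {'items': [43, 35, 78], 'count': 2}
After line 3 (count = len(items) = 3): data = {'items': [43, 35, 78], 'count': 3}

{'items': [43, 35, 78], 'count': 3}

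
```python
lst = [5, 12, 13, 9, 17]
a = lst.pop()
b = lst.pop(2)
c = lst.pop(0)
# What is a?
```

After line 1: lst = [5, 12, 13, 9, 17]
After line 2 (pop() -> a = 17): lst = [5, 12, 13, 9]
After line 3 (pop(2) -> b = 13): lst = [5, 12, 9]
After line 4 (pop(0) -> c = 5): lst = [12, 9]

17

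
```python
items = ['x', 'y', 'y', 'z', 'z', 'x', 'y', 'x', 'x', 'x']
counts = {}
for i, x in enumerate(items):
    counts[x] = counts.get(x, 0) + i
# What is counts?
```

Initial: counts = {}, items = ['x', 'y', 'y', 'z', 'z', 'x', 'y', 'x', 'x', 'x']
i=0, x='x': counts = {'x': 0}
i=1, x='y': counts = {'x': 0, 'y': 1}
i=2, x='y': counts = {'x': 0, 'y': 3}
i=3, x='z': counts = {'x': 0, 'y': 3, 'z': 3}
i=4, x='z': counts = {'x': 0, 'y': 3, 'z': 7}
i=5, x='x': counts = {'x': 5, 'y': 3, 'z': 7}
i=6, x='y': counts = {'x': 5, 'y': 9, 'z': 7}
i=7, x='x': counts = {'x': 12, 'y': 9, 'z': 7}
i=8, x='x': counts = {'x': 20, 'y': 9, 'z': 7}
i=9, x='x': counts = {'x': 29, 'y': 9, 'z': 7}

{'x': 29, 'y': 9, 'z': 7}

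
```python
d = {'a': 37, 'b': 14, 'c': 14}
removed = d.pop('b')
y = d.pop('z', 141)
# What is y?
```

After line 1: d = {'a': 37, 'b': 14, 'c': 14}
After line 2 (pop 'b' returns 14): d = {'a': 37, 'c': 14}, removed = 14
After line 3 (pop 'z' missing, returns default 141): d = {'a': 37, 'c': 14}, y = 141

141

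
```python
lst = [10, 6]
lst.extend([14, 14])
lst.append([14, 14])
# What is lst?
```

After line 1: lst = [10, 6]
After line 2 (extend unpacks [14, 14]): lst = [10, 6, 14, 14]
After line 3 (append adds [14, 14] as single element): lst = [10, 6, 14, 14, [14, 14]]

[10, 6, 14, 14, [14, 14]]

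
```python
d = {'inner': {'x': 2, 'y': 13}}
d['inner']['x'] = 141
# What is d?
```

After line 1: d = {'inner': {'x': 2, 'y': 13}}
After line 2 (inner x overwritten): d = {'inner': {'x': 141, 'y': 13}}

{'inner': {'x': 141, 'y': 13}}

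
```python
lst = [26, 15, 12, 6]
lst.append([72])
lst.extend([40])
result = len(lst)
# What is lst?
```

After line 1: lst = [26, 15, 12, 6]
After line 2 (append adds [72] as single element): lst = [26, 15, 12, 6, [72]]
After line 3 (extend unpacks [40], adds 40): lst = [26, 15, 12, 6, [72], 40]
After line 4: result = len(lst) = 6

[26, 15, 12, 6, [72], 40]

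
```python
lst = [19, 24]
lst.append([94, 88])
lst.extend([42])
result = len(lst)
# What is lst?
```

After line 1: lst = [19, 24]
After line 2 (append adds [94, 88] as single element): lst = [19, 24, [94, 88]]
After line 3 (extend unpacks [42], adds 42): lst = [19, 24, [94, 88], 42]
After line 4: result = len(lst) = 4

[19, 24, [94, 88], 42]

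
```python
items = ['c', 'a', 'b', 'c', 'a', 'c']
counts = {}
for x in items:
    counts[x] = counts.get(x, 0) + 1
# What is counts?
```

Initial: counts = {}, items = ['c', 'a', 'b', 'c', 'a', 'c']
See 'c': counts = {'c': 1}
See 'a': counts = {'c': 1, 'a': 1}
See 'b': counts = {'c': 1, 'a': 1, 'b': 1}
See 'c': counts = {'c': 2, 'a': 1, 'b': 1}
See 'a': counts = {'c': 2, 'a': 2, 'b': 1}
See 'c': counts = {'c': 3, 'a': 2, 'b': 1}

{'c': 3, 'a': 2, 'b': 1}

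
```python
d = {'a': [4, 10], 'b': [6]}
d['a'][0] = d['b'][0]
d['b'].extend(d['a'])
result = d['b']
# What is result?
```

After line 1: d = {'a': [4, 10], 'b': [6]}
After line 2 (a[0] = b[0] = 6): d = {'a': [6, 10], 'b': [6]}
After line 3 (b.extend(a) appends [6, 10]): d = {'a': [6, 10], 'b': [6, 6, 10]}
After line 4: result = d['b'] = [6, 6, 10]

[6, 6, 10]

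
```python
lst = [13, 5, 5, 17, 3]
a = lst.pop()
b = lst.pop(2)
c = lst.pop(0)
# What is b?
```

After line 1: lst = [13, 5, 5, 17, 3]
After line 2 (pop() -> a = 3): lst = [13, 5, 5, 17]
After line 3 (pop(2) -> b = 5): lst = [13, 5, 17]
After line 4 (pop(0) -> c = 13): lst = [5, 17]

5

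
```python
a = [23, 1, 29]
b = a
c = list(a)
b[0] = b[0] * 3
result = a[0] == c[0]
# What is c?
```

After line 1: a = [23, 1, 29]
After line 2 (b = a, alias): a = [23, 1, 29], b = [23, 1, 29]
After line 3 (c = list(a) is a copy, new object): c = [23, 1, 29]
After line 4 (b[0] = 23 * 3 = 69; mutates shared a/b): a = b = [69, 1, 29], c = [23, 1, 29]
After line 5 (a[0] = 69, c[0] = 23; result = False)

[23, 1, 29]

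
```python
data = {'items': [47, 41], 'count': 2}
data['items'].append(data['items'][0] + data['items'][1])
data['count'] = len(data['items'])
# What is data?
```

After line 1: data = {'items': [47, 41], 'count': 2}
After line 2 (append 47 + 41 = 88): data = {'items': [47, 41, 88], 'count': 2}
After line 3 (count = len(items) = 3): data = {'items': [47, 41, 88], 'count': 3}

{'items': [47, 41, 88], 'count': 3}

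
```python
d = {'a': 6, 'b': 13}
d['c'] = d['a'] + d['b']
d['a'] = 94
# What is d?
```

After line 1: d = {'a': 6, 'b': 13}
After line 2 (d['c'] = 6 + 13): d = {'a': 6, 'b': 13, 'c': 19}
After line 3: d = {'a': 94, 'b': 13, 'c': 19}

{'a': 94, 'b': 13, 'c': 19}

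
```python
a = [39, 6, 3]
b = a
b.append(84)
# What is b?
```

After line 1: a = [39, 6, 3]
After line 2 (b = a is an alias, same object): a = [39, 6, 3], b = [39, 6, 3]
After line 3 (b.append mutates the shared list): a = [39, 6, 3, 84], b = [39, 6, 3, 84]

[39, 6, 3, 84]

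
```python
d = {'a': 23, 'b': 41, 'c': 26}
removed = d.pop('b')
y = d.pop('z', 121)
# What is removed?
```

After line 1: d = {'a': 23, 'b': 41, 'c': 26}
After line 2 (pop 'b' returns 41): d = {'a': 23, 'c': 26}, removed = 41
After line 3 (pop 'z' missing, returns default 121): d = {'a': 23, 'c': 26}, y = 121

41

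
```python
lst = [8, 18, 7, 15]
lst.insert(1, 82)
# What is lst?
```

[8, 82, 18, 7, 15]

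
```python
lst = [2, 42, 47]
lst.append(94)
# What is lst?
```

[2, 42, 47, 94]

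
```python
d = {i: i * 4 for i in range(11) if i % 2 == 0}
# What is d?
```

{0: 0, 2: 8, 4: 16, 6: 24, 8: 32, 10: 40}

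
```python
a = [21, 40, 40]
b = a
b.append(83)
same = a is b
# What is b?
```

After line 1: a = [21, 40, 40]
After line 2 (b = a is an alias, same object): a = [21, 40, 40], b = [21, 40, 40]
After line 3 (b.append mutates the shared list): a = [21, 40, 40, 83], b = [21, 40, 40, 83]
After line 4 (same = a is b; same object -> True): same = True

[21, 40, 40, 83]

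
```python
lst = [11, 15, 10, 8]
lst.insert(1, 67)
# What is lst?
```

[11, 67, 15, 10, 8]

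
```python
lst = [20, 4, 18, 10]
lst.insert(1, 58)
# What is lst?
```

[20, 58, 4, 18, 10]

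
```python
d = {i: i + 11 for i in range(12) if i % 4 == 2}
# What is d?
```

{2: 13, 6: 17, 10: 21}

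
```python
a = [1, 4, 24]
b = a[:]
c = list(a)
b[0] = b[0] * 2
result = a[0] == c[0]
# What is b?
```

After line 1: a = [1, 4, 24]
After line 2 (b = a[:], copy): a = [1, 4, 24], b = [1, 4, 24]
After line 3 (c = list(a) is a copy, new object): c = [1, 4, 24]
After line 4 (b[0] = 1 * 2 = 2; only b mutates (copy)): a = [1, 4, 24], b = [2, 4, 24], c = [1, 4, 24]
After line 5 (a[0] = 1, c[0] = 1; result = True)

[2, 4, 24]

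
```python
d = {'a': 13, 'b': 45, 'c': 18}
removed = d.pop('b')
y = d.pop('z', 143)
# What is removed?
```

After line 1: d = {'a': 13, 'b': 45, 'c': 18}
After line 2 (pop 'b' returns 45): d = {'a': 13, 'c': 18}, removed = 45
After line 3 (pop 'z' missing, returns default 143): d = {'a': 13, 'c': 18}, y = 143

45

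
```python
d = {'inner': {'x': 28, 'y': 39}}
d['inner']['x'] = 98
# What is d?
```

After line 1: d = {'inner': {'x': 28, 'y': 39}}
After line 2 (inner x overwritten): d = {'inner': {'x': 98, 'y': 39}}

{'inner': {'x': 98, 'y': 39}}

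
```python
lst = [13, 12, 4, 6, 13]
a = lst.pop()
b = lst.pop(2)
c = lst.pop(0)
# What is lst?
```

After line 1: lst = [13, 12, 4, 6, 13]
After line 2 (pop() -> a = 13): lst = [13, 12, 4, 6]
After line 3 (pop(2) -> b = 4): lst = [13, 12, 6]
After line 4 (pop(0) -> c = 13): lst = [12, 6]

[12, 6]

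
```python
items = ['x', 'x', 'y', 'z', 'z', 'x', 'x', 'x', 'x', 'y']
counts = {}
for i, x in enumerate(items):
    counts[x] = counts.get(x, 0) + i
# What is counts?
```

Initial: counts = {}, items = ['x', 'x', 'y', 'z', 'z', 'x', 'x', 'x', 'x', 'y']
i=0, x='x': counts = {'x': 0}
i=1, x='x': counts = {'x': 1}
i=2, x='y': counts = {'x': 1, 'y': 2}
i=3, x='z': counts = {'x': 1, 'y': 2, 'z': 3}
i=4, x='z': counts = {'x': 1, 'y': 2, 'z': 7}
i=5, x='x': counts = {'x': 6, 'y': 2, 'z': 7}
i=6, x='x': counts = {'x': 12, 'y': 2, 'z': 7}
i=7, x='x': counts = {'x': 19, 'y': 2, 'z': 7}
i=8, x='x': counts = {'x': 27, 'y': 2, 'z': 7}
i=9, x='y': counts = {'x': 27, 'y': 11, 'z': 7}

{'x': 27, 'y': 11, 'z': 7}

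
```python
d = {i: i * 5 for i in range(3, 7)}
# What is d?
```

{3: 15, 4: 20, 5: 25, 6: 30}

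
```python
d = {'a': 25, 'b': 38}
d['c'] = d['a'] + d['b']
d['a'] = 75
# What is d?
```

After line 1: d = {'a': 25, 'b': 38}
After line 2 (d['c'] = 25 + 38): d = {'a': 25, 'b': 38, 'c': 63}
After line 3: d = {'a': 75, 'b': 38, 'c': 63}

{'a': 75, 'b': 38, 'c': 63}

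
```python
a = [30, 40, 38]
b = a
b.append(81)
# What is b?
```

After line 1: a = [30, 40, 38]
After line 2 (b = a is an alias, same object): a = [30, 40, 38], b = [30, 40, 38]
After line 3 (b.append mutates the shared list): a = [30, 40, 38, 81], b = [30, 40, 38, 81]

[30, 40, 38, 81]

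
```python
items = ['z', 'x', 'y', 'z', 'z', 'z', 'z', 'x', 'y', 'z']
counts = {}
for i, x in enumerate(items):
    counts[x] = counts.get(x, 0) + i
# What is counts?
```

Initial: counts = {}, items = ['z', 'x', 'y', 'z', 'z', 'z', 'z', 'x', 'y', 'z']
i=0, x='z': counts = {'z': 0}
i=1, x='x': counts = {'z': 0, 'x': 1}
i=2, x='y': counts = {'z': 0, 'x': 1, 'y': 2}
i=3, x='z': counts = {'z': 3, 'x': 1, 'y': 2}
i=4, x='z': counts = {'z': 7, 'x': 1, 'y': 2}
i=5, x='z': counts = {'z': 12, 'x': 1, 'y': 2}
i=6, x='z': counts = {'z': 18, 'x': 1, 'y': 2}
i=7, x='x': counts = {'z': 18, 'x': 8, 'y': 2}
i=8, x='y': counts = {'z': 18, 'x': 8, 'y': 10}
i=9, x='z': counts = {'z': 27, 'x': 8, 'y': 10}

{'z': 27, 'x': 8, 'y': 10}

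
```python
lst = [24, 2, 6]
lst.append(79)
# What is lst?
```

[24, 2, 6, 79]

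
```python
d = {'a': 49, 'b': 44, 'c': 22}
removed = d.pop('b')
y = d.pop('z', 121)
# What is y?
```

After line 1: d = {'a': 49, 'b': 44, 'c': 22}
After line 2 (pop 'b' returns 44): d = {'a': 49, 'c': 22}, removed = 44
After line 3 (pop 'z' missing, returns default 121): d = {'a': 49, 'c': 22}, y = 121

121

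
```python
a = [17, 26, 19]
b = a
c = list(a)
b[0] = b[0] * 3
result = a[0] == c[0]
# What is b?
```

After line 1: a = [17, 26, 19]
After line 2 (b = a, alias): a = [17, 26, 19], b = [17, 26, 19]
After line 3 (c = list(a) is a copy, new object): c = [17, 26, 19]
After line 4 (b[0] = 17 * 3 = 51; mutates shared a/b): a = b = [51, 26, 19], c = [17, 26, 19]
After line 5 (a[0] = 51, c[0] = 17; result = False)

[51, 26, 19]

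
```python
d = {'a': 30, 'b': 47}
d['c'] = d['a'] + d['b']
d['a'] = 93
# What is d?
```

After line 1: d = {'a': 30, 'b': 47}
After line 2 (d['c'] = 30 + 47): d = {'a': 30, 'b': 47, 'c': 77}
After line 3: d = {'a': 93, 'b': 47, 'c': 77}

{'a': 93, 'b': 47, 'c': 77}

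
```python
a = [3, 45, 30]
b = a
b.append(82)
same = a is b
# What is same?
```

After line 1: a = [3, 45, 30]
After line 2 (b = a is an alias, same object): a = [3, 45, 30], b = [3, 45, 30]
After line 3 (b.append mutates the shared list): a = [3, 45, 30, 82], b = [3, 45, 30, 82]
After line 4 (same = a is b; same object -> True): same = True

True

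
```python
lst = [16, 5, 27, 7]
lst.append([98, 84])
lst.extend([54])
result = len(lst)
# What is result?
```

After line 1: lst = [16, 5, 27, 7]
After line 2 (append adds [98, 84] as single element): lst = [16, 5, 27, 7, [98, 84]]
After line 3 (extend unpacks [54], adds 54): lst = [16, 5, 27, 7, [98, 84], 54]
After line 4: result = len(lst) = 6

6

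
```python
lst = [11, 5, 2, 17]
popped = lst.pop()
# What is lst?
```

[11, 5, 2]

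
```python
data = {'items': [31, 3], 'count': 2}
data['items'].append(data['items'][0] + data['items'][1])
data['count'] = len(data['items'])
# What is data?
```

After line 1: data = {'items': [31, 3], 'count': 2}
After line 2 (append 31 + 3 = 34): data = {'items': [31, 3, 34], 'count': 2}
After line 3 (count = len(items) = 3): data = {'items': [31, 3, 34], 'count': 3}

{'items': [31, 3, 34], 'count': 3}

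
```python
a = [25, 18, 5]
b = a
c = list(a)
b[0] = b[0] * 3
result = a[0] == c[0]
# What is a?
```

After line 1: a = [25, 18, 5]
After line 2 (b = a, alias): a = [25, 18, 5], b = [25, 18, 5]
After line 3 (c = list(a) is a copy, new object): c = [25, 18, 5]
After line 4 (b[0] = 25 * 3 = 75; mutates shared a/b): a = b = [75, 18, 5], c = [25, 18, 5]
After line 5 (a[0] = 75, c[0] = 25; result = False)

[75, 18, 5]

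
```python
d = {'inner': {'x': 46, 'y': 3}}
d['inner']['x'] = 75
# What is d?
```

After line 1: d = {'inner': {'x': 46, 'y': 3}}
After line 2 (inner x overwritten): d = {'inner': {'x': 75, 'y': 3}}

{'inner': {'x': 75, 'y': 3}}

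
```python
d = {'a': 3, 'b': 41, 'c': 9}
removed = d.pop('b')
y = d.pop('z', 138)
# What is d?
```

After line 1: d = {'a': 3, 'b': 41, 'c': 9}
After line 2 (pop 'b' returns 41): d = {'a': 3, 'c': 9}, removed = 41
After line 3 (pop 'z' missing, returns default 138): d = {'a': 3, 'c': 9}, y = 138

{'a': 3, 'c': 9}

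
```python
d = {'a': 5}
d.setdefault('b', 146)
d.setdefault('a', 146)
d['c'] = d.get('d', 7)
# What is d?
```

After line 1: d = {'a': 5}
After line 2 (setdefault adds 'b'=146): d = {'a': 5, 'b': 146}
After line 3 (setdefault 'a' no-op, already exists): d = {'a': 5, 'b': 146}
After line 4 (get('d', 7) returns default since 'd' not in d): d = {'a': 5, 'b': 146, 'c': 7}

{'a': 5, 'b': 146, 'c': 7}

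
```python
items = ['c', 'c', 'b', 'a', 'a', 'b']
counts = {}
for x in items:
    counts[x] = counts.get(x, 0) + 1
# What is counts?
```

Initial: counts = {}, items = ['c', 'c', 'b', 'a', 'a', 'b']
See 'c': counts = {'c': 1}
See 'c': counts = {'c': 2}
See 'b': counts = {'c': 2, 'b': 1}
See 'a': counts = {'c': 2, 'b': 1, 'a': 1}
See 'a': counts = {'c': 2, 'b': 1, 'a': 2}
See 'b': counts = {'c': 2, 'b': 2, 'a': 2}

{'c': 2, 'b': 2, 'a': 2}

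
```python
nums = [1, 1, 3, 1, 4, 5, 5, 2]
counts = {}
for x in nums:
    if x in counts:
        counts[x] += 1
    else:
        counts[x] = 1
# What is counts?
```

Initial: counts = {}, nums = [1, 1, 3, 1, 4, 5, 5, 2]
See 1: counts = {1: 1}
See 1: counts = {1: 2}
See 3: counts = {1: 2, 3: 1}
See 1: counts = {1: 3, 3: 1}
See 4: counts = {1: 3, 3: 1, 4: 1}
See 5: counts = {1: 3, 3: 1, 4: 1, 5: 1}
See 5: counts = {1: 3, 3: 1, 4: 1, 5: 2}
See 2: counts = {1: 3, 3: 1, 4: 1, 5: 2, 2: 1}

{1: 3, 3: 1, 4: 1, 5: 2, 2: 1}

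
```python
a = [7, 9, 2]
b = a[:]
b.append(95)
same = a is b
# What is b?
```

After line 1: a = [7, 9, 2]
After line 2 (b = a[:] is a shallow copy, new object): a = [7, 9, 2], b = [7, 9, 2]
After line 3 (append only mutates b): a = [7, 9, 2], b = [7, 9, 2, 95]
After line 4 (same = a is b; different objects -> False): same = False

[7, 9, 2, 95]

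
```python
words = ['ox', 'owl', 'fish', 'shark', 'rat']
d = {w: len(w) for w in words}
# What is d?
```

{'ox': 2, 'owl': 3, 'fish': 4, 'shark': 5, 'rat': 3}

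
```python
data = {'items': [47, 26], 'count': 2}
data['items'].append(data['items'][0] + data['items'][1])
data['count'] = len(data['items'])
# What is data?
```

After line 1: data = {'items': [47, 26], 'count': 2}
After line 2 (append 47 + 26 = 73): data = {'items': [47, 26, 73], 'count': 2}
After line 3 (count = len(items) = 3): data = {'items': [47, 26, 73], 'count': 3}

{'items': [47, 26, 73], 'count': 3}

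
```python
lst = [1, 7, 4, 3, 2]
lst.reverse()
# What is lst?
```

[2, 3, 4, 7, 1]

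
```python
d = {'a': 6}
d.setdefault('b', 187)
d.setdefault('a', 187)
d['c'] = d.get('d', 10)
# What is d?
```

After line 1: d = {'a': 6}
After line 2 (setdefault adds 'b'=187): d = {'a': 6, 'b': 187}
After line 3 (setdefault 'a' no-op, already exists): d = {'a': 6, 'b': 187}
After line 4 (get('d', 10) returns default since 'd' not in d): d = {'a': 6, 'b': 187, 'c': 10}

{'a': 6, 'b': 187, 'c': 10}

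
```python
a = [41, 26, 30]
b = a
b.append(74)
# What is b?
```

After line 1: a = [41, 26, 30]
After line 2 (b = a is an alias, same object): a = [41, 26, 30], b = [41, 26, 30]
After line 3 (b.append mutates the shared list): a = [41, 26, 30, 74], b = [41, 26, 30, 74]

[41, 26, 30, 74]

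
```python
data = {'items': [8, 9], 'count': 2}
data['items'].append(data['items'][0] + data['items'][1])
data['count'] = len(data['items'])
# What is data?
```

After line 1: data = {'items': [8, 9], 'count': 2}
After line 2 (append 8 + 9 = 17): data = {'items': [8, 9, 17], 'count': 2}
After line 3 (count = len(items) = 3): data = {'items': [8, 9, 17], 'count': 3}

{'items': [8, 9, 17], 'count': 3}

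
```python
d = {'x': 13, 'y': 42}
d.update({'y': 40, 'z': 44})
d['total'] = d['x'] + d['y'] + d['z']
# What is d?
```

After line 1: d = {'x': 13, 'y': 42}
After line 2 (y overwritten, z added): d = {'x': 13, 'y': 40, 'z': 44}
After line 3 (total = 13 + 40 + 44 = 97): d = {'x': 13, 'y': 40, 'z': 44, 'total': 97}

{'x': 13, 'y': 40, 'z': 44, 'total': 97}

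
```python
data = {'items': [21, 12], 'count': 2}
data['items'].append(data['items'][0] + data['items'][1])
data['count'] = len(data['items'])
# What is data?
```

After line 1: data = {'items': [21, 12], 'count': 2}
After line 2 (append 21 + 12 = 33): data = {'items': [21, 12, 33], 'count': 2}
After line 3 (count = len(items) = 3): data = {'items': [21, 12, 33], 'count': 3}

{'items': [21, 12, 33], 'count': 3}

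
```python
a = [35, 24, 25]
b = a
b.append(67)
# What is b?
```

After line 1: a = [35, 24, 25]
After line 2 (b = a is an alias, same object): a = [35, 24, 25], b = [35, 24, 25]
After line 3 (b.append mutates the shared list): a = [35, 24, 25, 67], b = [35, 24, 25, 67]

[35, 24, 25, 67]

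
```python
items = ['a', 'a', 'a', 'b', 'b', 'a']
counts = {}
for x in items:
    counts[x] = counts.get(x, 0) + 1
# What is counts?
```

Initial: counts = {}, items = ['a', 'a', 'a', 'b', 'b', 'a']
See 'a': counts = {'a': 1}
See 'a': counts = {'a': 2}
See 'a': counts = {'a': 3}
See 'b': counts = {'a': 3, 'b': 1}
See 'b': counts = {'a': 3, 'b': 2}
See 'a': counts = {'a': 4, 'b': 2}

{'a': 4, 'b': 2}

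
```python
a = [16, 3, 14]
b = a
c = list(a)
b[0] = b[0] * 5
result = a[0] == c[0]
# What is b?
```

After line 1: a = [16, 3, 14]
After line 2 (b = a, alias): a = [16, 3, 14], b = [16, 3, 14]
After line 3 (c = list(a) is a copy, new object): c = [16, 3, 14]
After line 4 (b[0] = 16 * 5 = 80; mutates shared a/b): a = b = [80, 3, 14], c = [16, 3, 14]
After line 5 (a[0] = 80, c[0] = 16; result = False)

[80, 3, 14]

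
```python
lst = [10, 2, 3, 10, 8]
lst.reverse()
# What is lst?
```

[8, 10, 3, 2, 10]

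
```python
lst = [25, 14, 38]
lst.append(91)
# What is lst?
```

[25, 14, 38, 91]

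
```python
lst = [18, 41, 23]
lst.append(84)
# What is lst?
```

[18, 41, 23, 84]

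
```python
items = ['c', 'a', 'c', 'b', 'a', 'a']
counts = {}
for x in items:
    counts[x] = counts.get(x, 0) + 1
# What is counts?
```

Initial: counts = {}, items = ['c', 'a', 'c', 'b', 'a', 'a']
See 'c': counts = {'c': 1}
See 'a': counts = {'c': 1, 'a': 1}
See 'c': counts = {'c': 2, 'a': 1}
See 'b': counts = {'c': 2, 'a': 1, 'b': 1}
See 'a': counts = {'c': 2, 'a': 2, 'b': 1}
See 'a': counts = {'c': 2, 'a': 3, 'b': 1}

{'c': 2, 'a': 3, 'b': 1}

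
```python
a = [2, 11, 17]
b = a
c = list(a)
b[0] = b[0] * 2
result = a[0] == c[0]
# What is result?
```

After line 1: a = [2, 11, 17]
After line 2 (b = a, alias): a = [2, 11, 17], b = [2, 11, 17]
After line 3 (c = list(a) is a copy, new object): c = [2, 11, 17]
After line 4 (b[0] = 2 * 2 = 4; mutates shared a/b): a = b = [4, 11, 17], c = [2, 11, 17]
After line 5 (a[0] = 4, c[0] = 2; result = False)

False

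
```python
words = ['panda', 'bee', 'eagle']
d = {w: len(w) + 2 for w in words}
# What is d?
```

{'panda': 7, 'bee': 5, 'eagle': 7}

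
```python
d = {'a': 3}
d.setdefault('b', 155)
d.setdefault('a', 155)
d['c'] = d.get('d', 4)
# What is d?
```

After line 1: d = {'a': 3}
After line 2 (setdefault adds 'b'=155): d = {'a': 3, 'b': 155}
After line 3 (setdefault 'a' no-op, already exists): d = {'a': 3, 'b': 155}
After line 4 (get('d', 4) returns default since 'd' not in d): d = {'a': 3, 'b': 155, 'c': 4}

{'a': 3, 'b': 155, 'c': 4}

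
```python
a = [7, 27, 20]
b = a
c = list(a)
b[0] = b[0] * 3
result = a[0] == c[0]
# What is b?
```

After line 1: a = [7, 27, 20]
After line 2 (b = a, alias): a = [7, 27, 20], b = [7, 27, 20]
After line 3 (c = list(a) is a copy, new object): c = [7, 27, 20]
After line 4 (b[0] = 7 * 3 = 21; mutates shared a/b): a = b = [21, 27, 20], c = [7, 27, 20]
After line 5 (a[0] = 21, c[0] = 7; result = False)

[21, 27, 20]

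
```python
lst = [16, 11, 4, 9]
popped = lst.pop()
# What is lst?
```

[16, 11, 4]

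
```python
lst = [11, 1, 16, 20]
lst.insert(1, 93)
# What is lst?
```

[11, 93, 1, 16, 20]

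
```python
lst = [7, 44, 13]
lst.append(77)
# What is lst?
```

[7, 44, 13, 77]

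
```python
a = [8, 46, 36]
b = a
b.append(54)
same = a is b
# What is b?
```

After line 1: a = [8, 46, 36]
After line 2 (b = a is an alias, same object): a = [8, 46, 36], b = [8, 46, 36]
After line 3 (b.append mutates the shared list): a = [8, 46, 36, 54], b = [8, 46, 36, 54]
After line 4 (same = a is b; same object -> True): same = True

[8, 46, 36, 54]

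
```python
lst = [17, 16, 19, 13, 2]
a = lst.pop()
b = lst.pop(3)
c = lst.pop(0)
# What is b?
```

After line 1: lst = [17, 16, 19, 13, 2]
After line 2 (pop() -> a = 2): lst = [17, 16, 19, 13]
After line 3 (pop(3) -> b = 13): lst = [17, 16, 19]
After line 4 (pop(0) -> c = 17): lst = [16, 19]

13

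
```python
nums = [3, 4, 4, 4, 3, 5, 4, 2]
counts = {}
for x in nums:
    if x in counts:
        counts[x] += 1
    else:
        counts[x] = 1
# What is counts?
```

Initial: counts = {}, nums = [3, 4, 4, 4, 3, 5, 4, 2]
See 3: counts = {3: 1}
See 4: counts = {3: 1, 4: 1}
See 4: counts = {3: 1, 4: 2}
See 4: counts = {3: 1, 4: 3}
See 3: counts = {3: 2, 4: 3}
See 5: counts = {3: 2, 4: 3, 5: 1}
See 4: counts = {3: 2, 4: 4, 5: 1}
See 2: counts = {3: 2, 4: 4, 5: 1, 2: 1}

{3: 2, 4: 4, 5: 1, 2: 1}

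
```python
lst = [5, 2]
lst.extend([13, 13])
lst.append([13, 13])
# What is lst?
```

After line 1: lst = [5, 2]
After line 2 (extend unpacks [13, 13]): lst = [5, 2, 13, 13]
After line 3 (append adds [13, 13] as single element): lst = [5, 2, 13, 13, [13, 13]]

[5, 2, 13, 13, [13, 13]]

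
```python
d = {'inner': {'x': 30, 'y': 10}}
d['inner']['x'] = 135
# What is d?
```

After line 1: d = {'inner': {'x': 30, 'y': 10}}
After line 2 (inner x overwritten): d = {'inner': {'x': 135, 'y': 10}}

{'inner': {'x': 135, 'y': 10}}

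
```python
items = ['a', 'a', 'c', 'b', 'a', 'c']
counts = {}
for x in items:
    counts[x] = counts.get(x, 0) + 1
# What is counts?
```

Initial: counts = {}, items = ['a', 'a', 'c', 'b', 'a', 'c']
See 'a': counts = {'a': 1}
See 'a': counts = {'a': 2}
See 'c': counts = {'a': 2, 'c': 1}
See 'b': counts = {'a': 2, 'c': 1, 'b': 1}
See 'a': counts = {'a': 3, 'c': 1, 'b': 1}
See 'c': counts = {'a': 3, 'c': 2, 'b': 1}

{'a': 3, 'c': 2, 'b': 1}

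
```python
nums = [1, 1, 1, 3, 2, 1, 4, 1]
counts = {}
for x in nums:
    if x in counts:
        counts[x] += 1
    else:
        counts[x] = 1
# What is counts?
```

Initial: counts = {}, nums = [1, 1, 1, 3, 2, 1, 4, 1]
See 1: counts = {1: 1}
See 1: counts = {1: 2}
See 1: counts = {1: 3}
See 3: counts = {1: 3, 3: 1}
See 2: counts = {1: 3, 3: 1, 2: 1}
See 1: counts = {1: 4, 3: 1, 2: 1}
See 4: counts = {1: 4, 3: 1, 2: 1, 4: 1}
See 1: counts = {1: 5, 3: 1, 2: 1, 4: 1}

{1: 5, 3: 1, 2: 1, 4: 1}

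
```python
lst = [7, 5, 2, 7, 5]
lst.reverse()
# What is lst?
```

[5, 7, 2, 5, 7]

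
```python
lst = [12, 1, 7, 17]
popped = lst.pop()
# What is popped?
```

17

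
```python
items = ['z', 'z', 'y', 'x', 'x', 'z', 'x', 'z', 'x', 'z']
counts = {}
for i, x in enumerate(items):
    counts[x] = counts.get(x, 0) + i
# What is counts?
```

Initial: counts = {}, items = ['z', 'z', 'y', 'x', 'x', 'z', 'x', 'z', 'x', 'z']
i=0, x='z': counts = {'z': 0}
i=1, x='z': counts = {'z': 1}
i=2, x='y': counts = {'z': 1, 'y': 2}
i=3, x='x': counts = {'z': 1, 'y': 2, 'x': 3}
i=4, x='x': counts = {'z': 1, 'y': 2, 'x': 7}
i=5, x='z': counts = {'z': 6, 'y': 2, 'x': 7}
i=6, x='x': counts = {'z': 6, 'y': 2, 'x': 13}
i=7, x='z': counts = {'z': 13, 'y': 2, 'x': 13}
i=8, x='x': counts = {'z': 13, 'y': 2, 'x': 21}
i=9, x='z': counts = {'z': 22, 'y': 2, 'x': 21}

{'z': 22, 'y': 2, 'x': 21}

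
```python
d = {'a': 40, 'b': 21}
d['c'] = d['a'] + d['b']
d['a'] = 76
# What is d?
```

After line 1: d = {'a': 40, 'b': 21}
After line 2 (d['c'] = 40 + 21): d = {'a': 40, 'b': 21, 'c': 61}
After line 3: d = {'a': 76, 'b': 21, 'c': 61}

{'a': 76, 'b': 21, 'c': 61}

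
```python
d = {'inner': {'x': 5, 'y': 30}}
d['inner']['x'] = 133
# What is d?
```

After line 1: d = {'inner': {'x': 5, 'y': 30}}
After line 2 (inner x overwritten): d = {'inner': {'x': 133, 'y': 30}}

{'inner': {'x': 133, 'y': 30}}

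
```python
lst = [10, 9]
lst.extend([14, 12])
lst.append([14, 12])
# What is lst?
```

After line 1: lst = [10, 9]
After line 2 (extend unpacks [14, 12]): lst = [10, 9, 14, 12]
After line 3 (append adds [14, 12] as single element): lst = [10, 9, 14, 12, [14, 12]]

[10, 9, 14, 12, [14, 12]]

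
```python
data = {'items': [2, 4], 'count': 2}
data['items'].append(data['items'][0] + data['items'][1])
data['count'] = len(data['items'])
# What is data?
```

After line 1: data = {'items': [2, 4], 'count': 2}
After line 2 (append 2 + 4 = 6): data = {'items': [2, 4, 6], 'count': 2}
After line 3 (count = len(items) = 3): data = {'items': [2, 4, 6], 'count': 3}

{'items': [2, 4, 6], 'count': 3}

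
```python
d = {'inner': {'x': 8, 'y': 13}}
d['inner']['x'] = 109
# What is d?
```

After line 1: d = {'inner': {'x': 8, 'y': 13}}
After line 2 (inner x overwritten): d = {'inner': {'x': 109, 'y': 13}}

{'inner': {'x': 109, 'y': 13}}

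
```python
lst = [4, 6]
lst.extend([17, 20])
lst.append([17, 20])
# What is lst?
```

After line 1: lst = [4, 6]
After line 2 (extend unpacks [17, 20]): lst = [4, 6, 17, 20]
After line 3 (append adds [17, 20] as single element): lst = [4, 6, 17, 20, [17, 20]]

[4, 6, 17, 20, [17, 20]]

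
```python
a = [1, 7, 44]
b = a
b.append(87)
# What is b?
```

After line 1: a = [1, 7, 44]
After line 2 (b = a is an alias, same object): a = [1, 7, 44], b = [1, 7, 44]
After line 3 (b.append mutates the shared list): a = [1, 7, 44, 87], b = [1, 7, 44, 87]

[1, 7, 44, 87]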